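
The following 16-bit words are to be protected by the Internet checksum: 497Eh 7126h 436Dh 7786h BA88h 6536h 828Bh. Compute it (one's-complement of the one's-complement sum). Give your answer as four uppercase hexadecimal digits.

One's-complement addition (fold any carry out of bit 15 back into bit 0):
  0x497E + 0x7126 = 0x0BAA4
  0xBAA4 + 0x436D = 0x0FE11
  0xFE11 + 0x7786 = 0x17597 → wrap carry → 0x7598
  0x7598 + 0xBA88 = 0x13020 → wrap carry → 0x3021
  0x3021 + 0x6536 = 0x09557
  0x9557 + 0x828B = 0x117E2 → wrap carry → 0x17E3
One's-complement sum = 0x17E3.
Checksum = ~0x17E3 & 0xFFFF = 0xE81C.

E81C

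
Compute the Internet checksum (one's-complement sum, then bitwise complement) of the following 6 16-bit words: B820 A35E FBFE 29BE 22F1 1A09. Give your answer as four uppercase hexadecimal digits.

One's-complement addition (fold any carry out of bit 15 back into bit 0):
  0xB820 + 0xA35E = 0x15B7E → wrap carry → 0x5B7F
  0x5B7F + 0xFBFE = 0x1577D → wrap carry → 0x577E
  0x577E + 0x29BE = 0x0813C
  0x813C + 0x22F1 = 0x0A42D
  0xA42D + 0x1A09 = 0x0BE36
One's-complement sum = 0xBE36.
Checksum = ~0xBE36 & 0xFFFF = 0x41C9.

41C9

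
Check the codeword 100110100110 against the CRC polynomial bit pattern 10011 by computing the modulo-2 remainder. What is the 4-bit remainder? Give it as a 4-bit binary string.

Modulo-2 division of 100110100110 by 10011:
  pos 0: 10011 XOR 10011 = 00000
  pos 6: 10011 XOR 10011 = 00000
Remainder = 0000 (zero — the frame passes the CRC check).

0000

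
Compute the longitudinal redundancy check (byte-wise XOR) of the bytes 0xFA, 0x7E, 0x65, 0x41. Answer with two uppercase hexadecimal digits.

A0

XOR the bytes together:
  start with 0xFA
  0xFA ⊕ 0x7E = 0x84
  0x84 ⊕ 0x65 = 0xE1
  0xE1 ⊕ 0x41 = 0xA0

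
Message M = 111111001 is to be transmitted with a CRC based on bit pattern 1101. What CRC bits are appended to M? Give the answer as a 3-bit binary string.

110

Append 3 zeros: 111111001000. Divide by 1101 (XOR where the leading bit is 1):
  pos 0: 1111 XOR 1101 = 0010
  pos 2: 1011 XOR 1101 = 0110
  pos 3: 1100 XOR 1101 = 0001
  pos 6: 1010 XOR 1101 = 0111
  pos 7: 1110 XOR 1101 = 0011
Remainder (last 3 bits) = 110. This is the CRC / FCS.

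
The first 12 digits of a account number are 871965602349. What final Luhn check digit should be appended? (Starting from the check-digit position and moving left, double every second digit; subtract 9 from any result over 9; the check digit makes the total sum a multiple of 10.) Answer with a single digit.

Partial digits right→left: 9 4 3 2 0 6 5 6 9 1 7 8
Double every second digit counting from the check-digit position (so the 1st, 3rd, 5th, ... of the partial from the right).
  doubled (with −9 where >9): 9 6 0 1 9 5 → sum 30
  kept as-is: 4 2 6 6 1 8 → sum 27
Total = 30 + 27 = 57.
Check digit = (10 − (57 mod 10)) mod 10 = 3.

3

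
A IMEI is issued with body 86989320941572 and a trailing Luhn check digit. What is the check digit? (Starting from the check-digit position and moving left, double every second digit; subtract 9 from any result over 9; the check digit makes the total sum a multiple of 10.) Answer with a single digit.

Partial digits right→left: 2 7 5 1 4 9 0 2 3 9 8 9 6 8
Double every second digit counting from the check-digit position (so the 1st, 3rd, 5th, ... of the partial from the right).
  doubled (with −9 where >9): 4 1 8 0 6 7 3 → sum 29
  kept as-is: 7 1 9 2 9 9 8 → sum 45
Total = 29 + 45 = 74.
Check digit = (10 − (74 mod 10)) mod 10 = 6.

6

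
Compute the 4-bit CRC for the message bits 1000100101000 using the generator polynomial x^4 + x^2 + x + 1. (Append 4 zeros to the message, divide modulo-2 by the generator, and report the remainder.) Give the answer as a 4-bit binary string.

1111

Append 4 zeros: 10001001010000000. Divide by 10111 (XOR where the leading bit is 1):
  pos 0: 10001 XOR 10111 = 00110
  pos 2: 11000 XOR 10111 = 01111
  pos 3: 11111 XOR 10111 = 01000
  pos 4: 10000 XOR 10111 = 00111
  pos 6: 11110 XOR 10111 = 01001
  pos 7: 10010 XOR 10111 = 00101
  pos 9: 10100 XOR 10111 = 00011
  pos 12: 11000 XOR 10111 = 01111
Remainder (last 4 bits) = 1111. This is the CRC / FCS.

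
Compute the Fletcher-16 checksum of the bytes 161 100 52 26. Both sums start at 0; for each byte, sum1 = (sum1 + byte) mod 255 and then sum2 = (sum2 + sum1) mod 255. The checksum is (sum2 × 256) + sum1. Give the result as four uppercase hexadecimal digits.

3654

Running sums (mod 255):
  after byte 0 (161): sum1=161, sum2=161
  after byte 1 (100): sum1=6, sum2=167
  after byte 2 (52): sum1=58, sum2=225
  after byte 3 (26): sum1=84, sum2=54
Checksum = sum2·256 + sum1 = 54·256 + 84 = 13908 = 0x3654.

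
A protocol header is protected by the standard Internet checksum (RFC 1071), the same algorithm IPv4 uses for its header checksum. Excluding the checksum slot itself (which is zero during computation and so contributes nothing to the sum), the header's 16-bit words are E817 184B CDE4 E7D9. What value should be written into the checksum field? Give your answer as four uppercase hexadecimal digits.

One's-complement addition (fold any carry out of bit 15 back into bit 0):
  0xE817 + 0x184B = 0x10062 → wrap carry → 0x0063
  0x0063 + 0xCDE4 = 0x0CE47
  0xCE47 + 0xE7D9 = 0x1B620 → wrap carry → 0xB621
One's-complement sum = 0xB621.
Checksum = ~0xB621 & 0xFFFF = 0x49DE.

49DE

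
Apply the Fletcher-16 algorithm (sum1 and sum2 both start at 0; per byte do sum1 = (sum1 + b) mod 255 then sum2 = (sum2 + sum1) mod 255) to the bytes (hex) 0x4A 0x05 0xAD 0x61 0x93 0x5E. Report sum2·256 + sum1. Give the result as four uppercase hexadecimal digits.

3750

Running sums (mod 255):
  after byte 0 (0x4A): sum1=74, sum2=74
  after byte 1 (0x05): sum1=79, sum2=153
  after byte 2 (0xAD): sum1=252, sum2=150
  after byte 3 (0x61): sum1=94, sum2=244
  after byte 4 (0x93): sum1=241, sum2=230
  after byte 5 (0x5E): sum1=80, sum2=55
Checksum = sum2·256 + sum1 = 55·256 + 80 = 14160 = 0x3750.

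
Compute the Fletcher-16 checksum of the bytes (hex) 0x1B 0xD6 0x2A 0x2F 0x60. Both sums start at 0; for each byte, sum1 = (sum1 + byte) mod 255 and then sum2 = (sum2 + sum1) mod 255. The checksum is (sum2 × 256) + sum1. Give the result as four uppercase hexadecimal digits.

20AB

Running sums (mod 255):
  after byte 0 (0x1B): sum1=27, sum2=27
  after byte 1 (0xD6): sum1=241, sum2=13
  after byte 2 (0x2A): sum1=28, sum2=41
  after byte 3 (0x2F): sum1=75, sum2=116
  after byte 4 (0x60): sum1=171, sum2=32
Checksum = sum2·256 + sum1 = 32·256 + 171 = 8363 = 0x20AB.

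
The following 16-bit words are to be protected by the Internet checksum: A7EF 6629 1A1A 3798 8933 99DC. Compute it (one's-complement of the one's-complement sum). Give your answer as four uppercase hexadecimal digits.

One's-complement addition (fold any carry out of bit 15 back into bit 0):
  0xA7EF + 0x6629 = 0x10E18 → wrap carry → 0x0E19
  0x0E19 + 0x1A1A = 0x02833
  0x2833 + 0x3798 = 0x05FCB
  0x5FCB + 0x8933 = 0x0E8FE
  0xE8FE + 0x99DC = 0x182DA → wrap carry → 0x82DB
One's-complement sum = 0x82DB.
Checksum = ~0x82DB & 0xFFFF = 0x7D24.

7D24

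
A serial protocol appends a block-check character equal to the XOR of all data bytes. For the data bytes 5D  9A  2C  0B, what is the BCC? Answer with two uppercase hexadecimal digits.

XOR the bytes together:
  start with 0x5D
  0x5D ⊕ 0x9A = 0xC7
  0xC7 ⊕ 0x2C = 0xEB
  0xEB ⊕ 0x0B = 0xE0

E0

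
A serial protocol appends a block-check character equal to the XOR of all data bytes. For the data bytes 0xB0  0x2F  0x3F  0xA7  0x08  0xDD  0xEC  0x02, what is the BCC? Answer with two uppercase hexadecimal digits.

XOR the bytes together:
  start with 0xB0
  0xB0 ⊕ 0x2F = 0x9F
  0x9F ⊕ 0x3F = 0xA0
  0xA0 ⊕ 0xA7 = 0x07
  0x07 ⊕ 0x08 = 0x0F
  0x0F ⊕ 0xDD = 0xD2
  0xD2 ⊕ 0xEC = 0x3E
  0x3E ⊕ 0x02 = 0x3C

3C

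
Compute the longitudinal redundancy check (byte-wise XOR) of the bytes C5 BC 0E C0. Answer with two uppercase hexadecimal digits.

XOR the bytes together:
  start with 0xC5
  0xC5 ⊕ 0xBC = 0x79
  0x79 ⊕ 0x0E = 0x77
  0x77 ⊕ 0xC0 = 0xB7

B7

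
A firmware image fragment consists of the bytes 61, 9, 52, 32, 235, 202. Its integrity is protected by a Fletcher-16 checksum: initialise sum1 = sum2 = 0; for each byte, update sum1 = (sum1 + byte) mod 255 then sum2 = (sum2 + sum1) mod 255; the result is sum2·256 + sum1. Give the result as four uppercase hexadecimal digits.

Running sums (mod 255):
  after byte 0 (61): sum1=61, sum2=61
  after byte 1 (9): sum1=70, sum2=131
  after byte 2 (52): sum1=122, sum2=253
  after byte 3 (32): sum1=154, sum2=152
  after byte 4 (235): sum1=134, sum2=31
  after byte 5 (202): sum1=81, sum2=112
Checksum = sum2·256 + sum1 = 112·256 + 81 = 28753 = 0x7051.

7051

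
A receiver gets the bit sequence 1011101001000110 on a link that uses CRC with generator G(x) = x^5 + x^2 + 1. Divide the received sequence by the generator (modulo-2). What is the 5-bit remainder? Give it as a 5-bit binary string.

11100

Modulo-2 division of 1011101001000110 by 100101:
  pos 0: 101110 XOR 100101 = 001011
  pos 2: 101110 XOR 100101 = 001011
  pos 4: 101101 XOR 100101 = 001000
  pos 6: 100000 XOR 100101 = 000101
  pos 9: 101011 XOR 100101 = 001110
Remainder = 11100 (nonzero — an error is detected).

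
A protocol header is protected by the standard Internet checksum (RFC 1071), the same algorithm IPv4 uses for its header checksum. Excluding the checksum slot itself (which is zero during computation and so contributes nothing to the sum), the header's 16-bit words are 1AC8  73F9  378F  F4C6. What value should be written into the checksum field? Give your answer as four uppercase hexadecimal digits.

One's-complement addition (fold any carry out of bit 15 back into bit 0):
  0x1AC8 + 0x73F9 = 0x08EC1
  0x8EC1 + 0x378F = 0x0C650
  0xC650 + 0xF4C6 = 0x1BB16 → wrap carry → 0xBB17
One's-complement sum = 0xBB17.
Checksum = ~0xBB17 & 0xFFFF = 0x44E8.

44E8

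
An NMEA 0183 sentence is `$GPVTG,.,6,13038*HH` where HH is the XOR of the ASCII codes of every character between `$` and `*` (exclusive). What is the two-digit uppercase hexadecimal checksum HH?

5F

XOR the ASCII codes of the payload characters:
  'G' = 0x47 → acc = 0x47
  'P' = 0x50 → acc = 0x17
  'V' = 0x56 → acc = 0x41
  'T' = 0x54 → acc = 0x15
  'G' = 0x47 → acc = 0x52
  ',' = 0x2C → acc = 0x7E
  '.' = 0x2E → acc = 0x50
  ',' = 0x2C → acc = 0x7C
  '6' = 0x36 → acc = 0x4A
  ',' = 0x2C → acc = 0x66
  '1' = 0x31 → acc = 0x57
  '3' = 0x33 → acc = 0x64
  '0' = 0x30 → acc = 0x54
  '3' = 0x33 → acc = 0x67
  '8' = 0x38 → acc = 0x5F
Checksum = 0x5F.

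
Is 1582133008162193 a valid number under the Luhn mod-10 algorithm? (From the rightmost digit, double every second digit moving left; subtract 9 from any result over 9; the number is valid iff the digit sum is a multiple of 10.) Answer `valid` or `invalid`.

valid

From the right, keep odd positions and double even positions (subtract 9 from any doubled value over 9):
  doubled (positions 2,4,...): 9 4 2 0 6 2 7 2 → sum 32
  kept (positions 1,3,...): 3 1 6 8 0 3 2 5 → sum 28
Total = 60.
60 mod 10 = 0, so the number is valid.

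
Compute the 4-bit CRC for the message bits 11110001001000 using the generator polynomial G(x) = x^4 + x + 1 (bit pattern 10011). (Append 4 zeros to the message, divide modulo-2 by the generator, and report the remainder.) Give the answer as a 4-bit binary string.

Append 4 zeros: 111100010010000000. Divide by 10011 (XOR where the leading bit is 1):
  pos 0: 11110 XOR 10011 = 01101
  pos 1: 11010 XOR 10011 = 01001
  pos 2: 10010 XOR 10011 = 00001
  pos 6: 11001 XOR 10011 = 01010
  pos 7: 10100 XOR 10011 = 00111
  pos 9: 11100 XOR 10011 = 01111
  pos 10: 11110 XOR 10011 = 01101
  pos 11: 11010 XOR 10011 = 01001
  pos 12: 10010 XOR 10011 = 00001
Remainder (last 4 bits) = 0010. This is the CRC / FCS.

0010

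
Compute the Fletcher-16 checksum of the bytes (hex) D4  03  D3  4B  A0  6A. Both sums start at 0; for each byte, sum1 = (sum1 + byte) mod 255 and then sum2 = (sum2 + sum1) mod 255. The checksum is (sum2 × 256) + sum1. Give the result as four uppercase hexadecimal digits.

Running sums (mod 255):
  after byte 0 (D4): sum1=212, sum2=212
  after byte 1 (03): sum1=215, sum2=172
  after byte 2 (D3): sum1=171, sum2=88
  after byte 3 (4B): sum1=246, sum2=79
  after byte 4 (A0): sum1=151, sum2=230
  after byte 5 (6A): sum1=2, sum2=232
Checksum = sum2·256 + sum1 = 232·256 + 2 = 59394 = 0xE802.

E802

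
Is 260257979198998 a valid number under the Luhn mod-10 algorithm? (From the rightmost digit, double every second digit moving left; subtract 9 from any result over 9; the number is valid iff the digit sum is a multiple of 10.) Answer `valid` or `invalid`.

invalid

From the right, keep odd positions and double even positions (subtract 9 from any doubled value over 9):
  doubled (positions 2,4,...): 9 7 2 5 5 4 3 → sum 35
  kept (positions 1,3,...): 8 9 9 9 9 5 0 2 → sum 51
Total = 86.
86 mod 10 = 6, so the number is invalid.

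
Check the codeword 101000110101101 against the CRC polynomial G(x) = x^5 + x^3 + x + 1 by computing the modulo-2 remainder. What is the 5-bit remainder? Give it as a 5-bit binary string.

00000

Modulo-2 division of 101000110101101 by 101011:
  pos 0: 101000 XOR 101011 = 000011
  pos 4: 111101 XOR 101011 = 010110
  pos 5: 101100 XOR 101011 = 000111
  pos 8: 111110 XOR 101011 = 010101
  pos 9: 101011 XOR 101011 = 000000
Remainder = 00000 (zero — the frame passes the CRC check).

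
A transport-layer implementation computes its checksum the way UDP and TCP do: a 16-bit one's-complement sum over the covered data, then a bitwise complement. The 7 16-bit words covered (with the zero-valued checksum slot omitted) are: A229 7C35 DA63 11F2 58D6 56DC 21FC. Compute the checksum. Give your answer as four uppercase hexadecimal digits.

One's-complement addition (fold any carry out of bit 15 back into bit 0):
  0xA229 + 0x7C35 = 0x11E5E → wrap carry → 0x1E5F
  0x1E5F + 0xDA63 = 0x0F8C2
  0xF8C2 + 0x11F2 = 0x10AB4 → wrap carry → 0x0AB5
  0x0AB5 + 0x58D6 = 0x0638B
  0x638B + 0x56DC = 0x0BA67
  0xBA67 + 0x21FC = 0x0DC63
One's-complement sum = 0xDC63.
Checksum = ~0xDC63 & 0xFFFF = 0x239C.

239C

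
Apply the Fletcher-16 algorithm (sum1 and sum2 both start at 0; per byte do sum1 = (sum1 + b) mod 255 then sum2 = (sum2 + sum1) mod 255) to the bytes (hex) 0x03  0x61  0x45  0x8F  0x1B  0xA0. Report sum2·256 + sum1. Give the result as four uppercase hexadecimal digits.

Running sums (mod 255):
  after byte 0 (0x03): sum1=3, sum2=3
  after byte 1 (0x61): sum1=100, sum2=103
  after byte 2 (0x45): sum1=169, sum2=17
  after byte 3 (0x8F): sum1=57, sum2=74
  after byte 4 (0x1B): sum1=84, sum2=158
  after byte 5 (0xA0): sum1=244, sum2=147
Checksum = sum2·256 + sum1 = 147·256 + 244 = 37876 = 0x93F4.

93F4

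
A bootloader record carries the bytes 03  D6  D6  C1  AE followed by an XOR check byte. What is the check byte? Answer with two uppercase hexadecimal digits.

6C

XOR the bytes together:
  start with 0x03
  0x03 ⊕ 0xD6 = 0xD5
  0xD5 ⊕ 0xD6 = 0x03
  0x03 ⊕ 0xC1 = 0xC2
  0xC2 ⊕ 0xAE = 0x6C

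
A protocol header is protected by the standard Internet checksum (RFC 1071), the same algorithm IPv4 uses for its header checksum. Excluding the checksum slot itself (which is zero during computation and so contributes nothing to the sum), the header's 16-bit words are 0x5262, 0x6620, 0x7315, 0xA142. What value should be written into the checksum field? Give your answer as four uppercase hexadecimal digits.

3325

One's-complement addition (fold any carry out of bit 15 back into bit 0):
  0x5262 + 0x6620 = 0x0B882
  0xB882 + 0x7315 = 0x12B97 → wrap carry → 0x2B98
  0x2B98 + 0xA142 = 0x0CCDA
One's-complement sum = 0xCCDA.
Checksum = ~0xCCDA & 0xFFFF = 0x3325.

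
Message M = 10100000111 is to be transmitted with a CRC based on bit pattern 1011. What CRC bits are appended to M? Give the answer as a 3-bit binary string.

001

Append 3 zeros: 10100000111000. Divide by 1011 (XOR where the leading bit is 1):
  pos 0: 1010 XOR 1011 = 0001
  pos 3: 1000 XOR 1011 = 0011
  pos 5: 1101 XOR 1011 = 0110
  pos 6: 1101 XOR 1011 = 0110
  pos 7: 1101 XOR 1011 = 0110
  pos 8: 1100 XOR 1011 = 0111
  pos 9: 1110 XOR 1011 = 0101
  pos 10: 1010 XOR 1011 = 0001
Remainder (last 3 bits) = 001. This is the CRC / FCS.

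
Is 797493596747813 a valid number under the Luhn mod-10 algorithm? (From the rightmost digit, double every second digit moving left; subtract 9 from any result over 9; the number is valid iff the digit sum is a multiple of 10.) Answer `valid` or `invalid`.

invalid

From the right, keep odd positions and double even positions (subtract 9 from any doubled value over 9):
  doubled (positions 2,4,...): 2 5 5 9 6 8 9 → sum 44
  kept (positions 1,3,...): 3 8 4 6 5 9 7 7 → sum 49
Total = 93.
93 mod 10 = 3, so the number is invalid.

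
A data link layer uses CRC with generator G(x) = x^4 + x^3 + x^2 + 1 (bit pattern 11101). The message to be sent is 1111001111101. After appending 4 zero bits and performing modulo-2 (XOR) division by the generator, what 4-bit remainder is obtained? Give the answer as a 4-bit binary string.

Append 4 zeros: 11110011111010000. Divide by 11101 (XOR where the leading bit is 1):
  pos 0: 11110 XOR 11101 = 00011
  pos 3: 11011 XOR 11101 = 00110
  pos 5: 11011 XOR 11101 = 00110
  pos 7: 11010 XOR 11101 = 00111
  pos 9: 11110 XOR 11101 = 00011
  pos 12: 11000 XOR 11101 = 00101
Remainder (last 4 bits) = 0101. This is the CRC / FCS.

0101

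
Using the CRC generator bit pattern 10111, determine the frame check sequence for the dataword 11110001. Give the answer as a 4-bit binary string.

Append 4 zeros: 111100010000. Divide by 10111 (XOR where the leading bit is 1):
  pos 0: 11110 XOR 10111 = 01001
  pos 1: 10010 XOR 10111 = 00101
  pos 3: 10101 XOR 10111 = 00010
  pos 6: 10000 XOR 10111 = 00111
Remainder (last 4 bits) = 1110. This is the CRC / FCS.

1110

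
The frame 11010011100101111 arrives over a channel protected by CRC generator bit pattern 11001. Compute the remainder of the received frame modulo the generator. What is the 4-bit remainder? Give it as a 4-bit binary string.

Modulo-2 division of 11010011100101111 by 11001:
  pos 0: 11010 XOR 11001 = 00011
  pos 3: 11011 XOR 11001 = 00010
  pos 6: 10100 XOR 11001 = 01101
  pos 7: 11011 XOR 11001 = 00010
  pos 10: 10011 XOR 11001 = 01010
  pos 11: 10101 XOR 11001 = 01100
  pos 12: 11001 XOR 11001 = 00000
Remainder = 0000 (zero — the frame passes the CRC check).

0000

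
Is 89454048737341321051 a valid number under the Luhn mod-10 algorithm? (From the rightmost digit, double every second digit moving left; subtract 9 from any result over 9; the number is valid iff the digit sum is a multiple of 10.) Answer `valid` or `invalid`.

valid

From the right, keep odd positions and double even positions (subtract 9 from any doubled value over 9):
  doubled (positions 2,4,...): 1 2 6 8 5 5 8 8 8 7 → sum 58
  kept (positions 1,3,...): 1 0 2 1 3 3 8 0 5 9 → sum 32
Total = 90.
90 mod 10 = 0, so the number is valid.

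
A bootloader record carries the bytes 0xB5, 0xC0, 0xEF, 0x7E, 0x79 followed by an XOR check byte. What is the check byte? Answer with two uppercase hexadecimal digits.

XOR the bytes together:
  start with 0xB5
  0xB5 ⊕ 0xC0 = 0x75
  0x75 ⊕ 0xEF = 0x9A
  0x9A ⊕ 0x7E = 0xE4
  0xE4 ⊕ 0x79 = 0x9D

9D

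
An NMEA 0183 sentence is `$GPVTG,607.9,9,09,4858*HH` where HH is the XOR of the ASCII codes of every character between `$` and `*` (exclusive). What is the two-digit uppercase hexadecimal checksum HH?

XOR the ASCII codes of the payload characters:
  'G' = 0x47 → acc = 0x47
  'P' = 0x50 → acc = 0x17
  'V' = 0x56 → acc = 0x41
  'T' = 0x54 → acc = 0x15
  'G' = 0x47 → acc = 0x52
  ',' = 0x2C → acc = 0x7E
  '6' = 0x36 → acc = 0x48
  '0' = 0x30 → acc = 0x78
  '7' = 0x37 → acc = 0x4F
  '.' = 0x2E → acc = 0x61
  '9' = 0x39 → acc = 0x58
  ',' = 0x2C → acc = 0x74
  '9' = 0x39 → acc = 0x4D
  ',' = 0x2C → acc = 0x61
  '0' = 0x30 → acc = 0x51
  '9' = 0x39 → acc = 0x68
  ',' = 0x2C → acc = 0x44
  '4' = 0x34 → acc = 0x70
  '8' = 0x38 → acc = 0x48
  '5' = 0x35 → acc = 0x7D
  '8' = 0x38 → acc = 0x45
Checksum = 0x45.

45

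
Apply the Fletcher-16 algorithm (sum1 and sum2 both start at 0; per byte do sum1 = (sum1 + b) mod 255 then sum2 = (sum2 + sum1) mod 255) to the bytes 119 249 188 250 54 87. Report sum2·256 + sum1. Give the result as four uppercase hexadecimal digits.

Running sums (mod 255):
  after byte 0 (119): sum1=119, sum2=119
  after byte 1 (249): sum1=113, sum2=232
  after byte 2 (188): sum1=46, sum2=23
  after byte 3 (250): sum1=41, sum2=64
  after byte 4 (54): sum1=95, sum2=159
  after byte 5 (87): sum1=182, sum2=86
Checksum = sum2·256 + sum1 = 86·256 + 182 = 22198 = 0x56B6.

56B6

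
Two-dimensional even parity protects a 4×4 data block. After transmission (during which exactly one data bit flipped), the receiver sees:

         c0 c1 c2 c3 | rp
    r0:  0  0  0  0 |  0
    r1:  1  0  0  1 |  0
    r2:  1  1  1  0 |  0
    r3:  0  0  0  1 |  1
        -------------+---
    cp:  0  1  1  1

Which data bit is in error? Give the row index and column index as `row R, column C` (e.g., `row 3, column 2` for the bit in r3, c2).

row 2, column 3

Recompute each row's even parity and compare to rp:
  r0: data parity 0, sent rp 0 → ok
  r1: data parity 0, sent rp 0 → ok
  r2: data parity 1, sent rp 0 → mismatch
  r3: data parity 1, sent rp 1 → ok
Recompute each column's even parity and compare to cp:
  c0: data parity 0, sent cp 0 → ok
  c1: data parity 1, sent cp 1 → ok
  c2: data parity 1, sent cp 1 → ok
  c3: data parity 0, sent cp 1 → mismatch
Exactly one row (r2) and one column (c3) fail → the flipped bit is at their intersection.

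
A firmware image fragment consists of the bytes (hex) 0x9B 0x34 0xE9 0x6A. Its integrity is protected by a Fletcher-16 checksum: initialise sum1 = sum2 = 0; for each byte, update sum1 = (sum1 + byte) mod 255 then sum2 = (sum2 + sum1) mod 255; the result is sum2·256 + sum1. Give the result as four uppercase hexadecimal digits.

Running sums (mod 255):
  after byte 0 (0x9B): sum1=155, sum2=155
  after byte 1 (0x34): sum1=207, sum2=107
  after byte 2 (0xE9): sum1=185, sum2=37
  after byte 3 (0x6A): sum1=36, sum2=73
Checksum = sum2·256 + sum1 = 73·256 + 36 = 18724 = 0x4924.

4924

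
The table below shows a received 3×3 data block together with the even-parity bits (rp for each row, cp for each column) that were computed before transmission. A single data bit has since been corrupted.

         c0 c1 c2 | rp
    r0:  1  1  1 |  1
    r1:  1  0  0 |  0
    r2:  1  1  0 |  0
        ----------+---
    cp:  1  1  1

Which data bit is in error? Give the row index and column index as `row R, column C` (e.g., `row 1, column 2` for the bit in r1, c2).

row 1, column 1

Recompute each row's even parity and compare to rp:
  r0: data parity 1, sent rp 1 → ok
  r1: data parity 1, sent rp 0 → mismatch
  r2: data parity 0, sent rp 0 → ok
Recompute each column's even parity and compare to cp:
  c0: data parity 1, sent cp 1 → ok
  c1: data parity 0, sent cp 1 → mismatch
  c2: data parity 1, sent cp 1 → ok
Exactly one row (r1) and one column (c1) fail → the flipped bit is at their intersection.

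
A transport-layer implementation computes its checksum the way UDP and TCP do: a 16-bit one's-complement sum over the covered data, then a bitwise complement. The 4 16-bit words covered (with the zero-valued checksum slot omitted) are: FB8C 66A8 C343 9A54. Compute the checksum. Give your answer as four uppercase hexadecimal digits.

4032

One's-complement addition (fold any carry out of bit 15 back into bit 0):
  0xFB8C + 0x66A8 = 0x16234 → wrap carry → 0x6235
  0x6235 + 0xC343 = 0x12578 → wrap carry → 0x2579
  0x2579 + 0x9A54 = 0x0BFCD
One's-complement sum = 0xBFCD.
Checksum = ~0xBFCD & 0xFFFF = 0x4032.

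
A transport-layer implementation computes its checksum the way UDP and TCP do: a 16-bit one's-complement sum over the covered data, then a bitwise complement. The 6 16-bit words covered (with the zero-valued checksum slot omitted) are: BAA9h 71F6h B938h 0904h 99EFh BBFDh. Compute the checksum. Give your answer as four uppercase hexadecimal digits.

One's-complement addition (fold any carry out of bit 15 back into bit 0):
  0xBAA9 + 0x71F6 = 0x12C9F → wrap carry → 0x2CA0
  0x2CA0 + 0xB938 = 0x0E5D8
  0xE5D8 + 0x0904 = 0x0EEDC
  0xEEDC + 0x99EF = 0x188CB → wrap carry → 0x88CC
  0x88CC + 0xBBFD = 0x144C9 → wrap carry → 0x44CA
One's-complement sum = 0x44CA.
Checksum = ~0x44CA & 0xFFFF = 0xBB35.

BB35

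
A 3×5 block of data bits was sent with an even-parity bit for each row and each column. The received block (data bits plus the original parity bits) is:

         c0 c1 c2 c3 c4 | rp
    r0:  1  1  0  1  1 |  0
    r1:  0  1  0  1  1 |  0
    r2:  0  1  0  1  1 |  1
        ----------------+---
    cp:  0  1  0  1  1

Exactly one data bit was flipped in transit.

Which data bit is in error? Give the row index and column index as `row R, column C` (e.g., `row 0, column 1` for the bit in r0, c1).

row 1, column 0

Recompute each row's even parity and compare to rp:
  r0: data parity 0, sent rp 0 → ok
  r1: data parity 1, sent rp 0 → mismatch
  r2: data parity 1, sent rp 1 → ok
Recompute each column's even parity and compare to cp:
  c0: data parity 1, sent cp 0 → mismatch
  c1: data parity 1, sent cp 1 → ok
  c2: data parity 0, sent cp 0 → ok
  c3: data parity 1, sent cp 1 → ok
  c4: data parity 1, sent cp 1 → ok
Exactly one row (r1) and one column (c0) fail → the flipped bit is at their intersection.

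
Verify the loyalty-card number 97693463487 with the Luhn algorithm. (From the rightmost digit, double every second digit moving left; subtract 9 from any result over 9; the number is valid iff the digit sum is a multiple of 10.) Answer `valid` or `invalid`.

From the right, keep odd positions and double even positions (subtract 9 from any doubled value over 9):
  doubled (positions 2,4,...): 7 6 8 9 5 → sum 35
  kept (positions 1,3,...): 7 4 6 3 6 9 → sum 35
Total = 70.
70 mod 10 = 0, so the number is valid.

valid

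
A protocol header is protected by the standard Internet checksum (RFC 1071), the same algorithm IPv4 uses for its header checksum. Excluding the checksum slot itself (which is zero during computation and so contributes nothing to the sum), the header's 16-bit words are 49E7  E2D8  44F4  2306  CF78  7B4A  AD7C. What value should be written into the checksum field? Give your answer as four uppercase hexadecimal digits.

One's-complement addition (fold any carry out of bit 15 back into bit 0):
  0x49E7 + 0xE2D8 = 0x12CBF → wrap carry → 0x2CC0
  0x2CC0 + 0x44F4 = 0x071B4
  0x71B4 + 0x2306 = 0x094BA
  0x94BA + 0xCF78 = 0x16432 → wrap carry → 0x6433
  0x6433 + 0x7B4A = 0x0DF7D
  0xDF7D + 0xAD7C = 0x18CF9 → wrap carry → 0x8CFA
One's-complement sum = 0x8CFA.
Checksum = ~0x8CFA & 0xFFFF = 0x7305.

7305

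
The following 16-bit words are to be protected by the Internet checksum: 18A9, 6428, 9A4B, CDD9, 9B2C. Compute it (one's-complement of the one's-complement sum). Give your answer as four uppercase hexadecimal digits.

7FDC

One's-complement addition (fold any carry out of bit 15 back into bit 0):
  0x18A9 + 0x6428 = 0x07CD1
  0x7CD1 + 0x9A4B = 0x1171C → wrap carry → 0x171D
  0x171D + 0xCDD9 = 0x0E4F6
  0xE4F6 + 0x9B2C = 0x18022 → wrap carry → 0x8023
One's-complement sum = 0x8023.
Checksum = ~0x8023 & 0xFFFF = 0x7FDC.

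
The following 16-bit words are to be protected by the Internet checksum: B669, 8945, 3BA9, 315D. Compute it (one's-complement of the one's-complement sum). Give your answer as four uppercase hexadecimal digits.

534A

One's-complement addition (fold any carry out of bit 15 back into bit 0):
  0xB669 + 0x8945 = 0x13FAE → wrap carry → 0x3FAF
  0x3FAF + 0x3BA9 = 0x07B58
  0x7B58 + 0x315D = 0x0ACB5
One's-complement sum = 0xACB5.
Checksum = ~0xACB5 & 0xFFFF = 0x534A.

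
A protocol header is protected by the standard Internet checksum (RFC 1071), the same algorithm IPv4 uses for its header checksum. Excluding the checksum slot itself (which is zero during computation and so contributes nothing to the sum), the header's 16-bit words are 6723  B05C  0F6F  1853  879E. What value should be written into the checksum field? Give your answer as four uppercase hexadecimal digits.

One's-complement addition (fold any carry out of bit 15 back into bit 0):
  0x6723 + 0xB05C = 0x1177F → wrap carry → 0x1780
  0x1780 + 0x0F6F = 0x026EF
  0x26EF + 0x1853 = 0x03F42
  0x3F42 + 0x879E = 0x0C6E0
One's-complement sum = 0xC6E0.
Checksum = ~0xC6E0 & 0xFFFF = 0x391F.

391F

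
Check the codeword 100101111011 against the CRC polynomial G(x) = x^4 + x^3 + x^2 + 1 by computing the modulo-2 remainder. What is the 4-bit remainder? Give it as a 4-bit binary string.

Modulo-2 division of 100101111011 by 11101:
  pos 0: 10010 XOR 11101 = 01111
  pos 1: 11111 XOR 11101 = 00010
  pos 4: 10111 XOR 11101 = 01010
  pos 5: 10100 XOR 11101 = 01001
  pos 6: 10011 XOR 11101 = 01110
  pos 7: 11101 XOR 11101 = 00000
Remainder = 0000 (zero — the frame passes the CRC check).

0000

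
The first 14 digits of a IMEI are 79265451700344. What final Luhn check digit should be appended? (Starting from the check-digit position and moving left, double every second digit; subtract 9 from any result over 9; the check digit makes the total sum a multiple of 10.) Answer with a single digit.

4

Partial digits right→left: 4 4 3 0 0 7 1 5 4 5 6 2 9 7
Double every second digit counting from the check-digit position (so the 1st, 3rd, 5th, ... of the partial from the right).
  doubled (with −9 where >9): 8 6 0 2 8 3 9 → sum 36
  kept as-is: 4 0 7 5 5 2 7 → sum 30
Total = 36 + 30 = 66.
Check digit = (10 − (66 mod 10)) mod 10 = 4.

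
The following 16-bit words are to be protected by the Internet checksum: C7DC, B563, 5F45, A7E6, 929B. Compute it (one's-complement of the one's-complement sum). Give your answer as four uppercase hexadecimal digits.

One's-complement addition (fold any carry out of bit 15 back into bit 0):
  0xC7DC + 0xB563 = 0x17D3F → wrap carry → 0x7D40
  0x7D40 + 0x5F45 = 0x0DC85
  0xDC85 + 0xA7E6 = 0x1846B → wrap carry → 0x846C
  0x846C + 0x929B = 0x11707 → wrap carry → 0x1708
One's-complement sum = 0x1708.
Checksum = ~0x1708 & 0xFFFF = 0xE8F7.

E8F7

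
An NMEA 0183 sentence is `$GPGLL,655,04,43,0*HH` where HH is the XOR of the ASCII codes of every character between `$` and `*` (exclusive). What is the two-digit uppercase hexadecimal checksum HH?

55

XOR the ASCII codes of the payload characters:
  'G' = 0x47 → acc = 0x47
  'P' = 0x50 → acc = 0x17
  'G' = 0x47 → acc = 0x50
  'L' = 0x4C → acc = 0x1C
  'L' = 0x4C → acc = 0x50
  ',' = 0x2C → acc = 0x7C
  '6' = 0x36 → acc = 0x4A
  '5' = 0x35 → acc = 0x7F
  '5' = 0x35 → acc = 0x4A
  ',' = 0x2C → acc = 0x66
  '0' = 0x30 → acc = 0x56
  '4' = 0x34 → acc = 0x62
  ',' = 0x2C → acc = 0x4E
  '4' = 0x34 → acc = 0x7A
  '3' = 0x33 → acc = 0x49
  ',' = 0x2C → acc = 0x65
  '0' = 0x30 → acc = 0x55
Checksum = 0x55.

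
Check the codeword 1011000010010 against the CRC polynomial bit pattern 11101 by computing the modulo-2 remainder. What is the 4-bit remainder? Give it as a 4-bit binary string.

Modulo-2 division of 1011000010010 by 11101:
  pos 0: 10110 XOR 11101 = 01011
  pos 1: 10110 XOR 11101 = 01011
  pos 2: 10110 XOR 11101 = 01011
  pos 3: 10110 XOR 11101 = 01011
  pos 4: 10111 XOR 11101 = 01010
  pos 5: 10100 XOR 11101 = 01001
  pos 6: 10010 XOR 11101 = 01111
  pos 7: 11111 XOR 11101 = 00010
Remainder = 0100 (nonzero — an error is detected).

0100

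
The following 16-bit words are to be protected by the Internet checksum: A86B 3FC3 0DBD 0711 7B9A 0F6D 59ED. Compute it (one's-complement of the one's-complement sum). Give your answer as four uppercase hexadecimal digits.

1E0E

One's-complement addition (fold any carry out of bit 15 back into bit 0):
  0xA86B + 0x3FC3 = 0x0E82E
  0xE82E + 0x0DBD = 0x0F5EB
  0xF5EB + 0x0711 = 0x0FCFC
  0xFCFC + 0x7B9A = 0x17896 → wrap carry → 0x7897
  0x7897 + 0x0F6D = 0x08804
  0x8804 + 0x59ED = 0x0E1F1
One's-complement sum = 0xE1F1.
Checksum = ~0xE1F1 & 0xFFFF = 0x1E0E.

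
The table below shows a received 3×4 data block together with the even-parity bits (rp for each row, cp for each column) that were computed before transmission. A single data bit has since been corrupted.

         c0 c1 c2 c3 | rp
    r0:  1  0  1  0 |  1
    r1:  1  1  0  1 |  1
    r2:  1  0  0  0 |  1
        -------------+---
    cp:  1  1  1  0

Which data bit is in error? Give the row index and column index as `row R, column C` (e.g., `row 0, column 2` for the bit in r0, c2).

row 0, column 3

Recompute each row's even parity and compare to rp:
  r0: data parity 0, sent rp 1 → mismatch
  r1: data parity 1, sent rp 1 → ok
  r2: data parity 1, sent rp 1 → ok
Recompute each column's even parity and compare to cp:
  c0: data parity 1, sent cp 1 → ok
  c1: data parity 1, sent cp 1 → ok
  c2: data parity 1, sent cp 1 → ok
  c3: data parity 1, sent cp 0 → mismatch
Exactly one row (r0) and one column (c3) fail → the flipped bit is at their intersection.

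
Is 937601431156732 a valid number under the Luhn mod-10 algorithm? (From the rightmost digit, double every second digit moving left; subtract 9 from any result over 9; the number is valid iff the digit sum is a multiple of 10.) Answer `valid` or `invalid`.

From the right, keep odd positions and double even positions (subtract 9 from any doubled value over 9):
  doubled (positions 2,4,...): 6 3 2 6 2 3 6 → sum 28
  kept (positions 1,3,...): 2 7 5 1 4 0 7 9 → sum 35
Total = 63.
63 mod 10 = 3, so the number is invalid.

invalid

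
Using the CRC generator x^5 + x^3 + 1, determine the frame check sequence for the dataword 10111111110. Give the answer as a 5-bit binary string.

01001

Append 5 zeros: 1011111111000000. Divide by 101001 (XOR where the leading bit is 1):
  pos 0: 101111 XOR 101001 = 000110
  pos 3: 110111 XOR 101001 = 011110
  pos 4: 111101 XOR 101001 = 010100
  pos 5: 101000 XOR 101001 = 000001
  pos 10: 100000 XOR 101001 = 001001
Remainder (last 5 bits) = 01001. This is the CRC / FCS.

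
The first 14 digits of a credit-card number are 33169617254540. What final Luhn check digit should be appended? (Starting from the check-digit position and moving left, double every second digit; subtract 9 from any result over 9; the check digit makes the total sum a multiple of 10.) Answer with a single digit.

7

Partial digits right→left: 0 4 5 4 5 2 7 1 6 9 6 1 3 3
Double every second digit counting from the check-digit position (so the 1st, 3rd, 5th, ... of the partial from the right).
  doubled (with −9 where >9): 0 1 1 5 3 3 6 → sum 19
  kept as-is: 4 4 2 1 9 1 3 → sum 24
Total = 19 + 24 = 43.
Check digit = (10 − (43 mod 10)) mod 10 = 7.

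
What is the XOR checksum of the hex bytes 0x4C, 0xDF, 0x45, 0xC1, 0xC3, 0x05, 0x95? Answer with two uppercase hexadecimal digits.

XOR the bytes together:
  start with 0x4C
  0x4C ⊕ 0xDF = 0x93
  0x93 ⊕ 0x45 = 0xD6
  0xD6 ⊕ 0xC1 = 0x17
  0x17 ⊕ 0xC3 = 0xD4
  0xD4 ⊕ 0x05 = 0xD1
  0xD1 ⊕ 0x95 = 0x44

44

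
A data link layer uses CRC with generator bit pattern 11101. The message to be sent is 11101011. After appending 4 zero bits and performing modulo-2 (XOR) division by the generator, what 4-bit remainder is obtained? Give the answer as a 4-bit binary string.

1010

Append 4 zeros: 111010110000. Divide by 11101 (XOR where the leading bit is 1):
  pos 0: 11101 XOR 11101 = 00000
  pos 6: 11000 XOR 11101 = 00101
Remainder (last 4 bits) = 1010. This is the CRC / FCS.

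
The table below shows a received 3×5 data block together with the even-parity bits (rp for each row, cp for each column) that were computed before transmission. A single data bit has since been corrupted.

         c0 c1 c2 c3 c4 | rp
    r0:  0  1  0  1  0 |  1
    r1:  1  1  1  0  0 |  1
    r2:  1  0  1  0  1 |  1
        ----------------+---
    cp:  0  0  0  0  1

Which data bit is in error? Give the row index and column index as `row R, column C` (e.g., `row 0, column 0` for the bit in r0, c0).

Recompute each row's even parity and compare to rp:
  r0: data parity 0, sent rp 1 → mismatch
  r1: data parity 1, sent rp 1 → ok
  r2: data parity 1, sent rp 1 → ok
Recompute each column's even parity and compare to cp:
  c0: data parity 0, sent cp 0 → ok
  c1: data parity 0, sent cp 0 → ok
  c2: data parity 0, sent cp 0 → ok
  c3: data parity 1, sent cp 0 → mismatch
  c4: data parity 1, sent cp 1 → ok
Exactly one row (r0) and one column (c3) fail → the flipped bit is at their intersection.

row 0, column 3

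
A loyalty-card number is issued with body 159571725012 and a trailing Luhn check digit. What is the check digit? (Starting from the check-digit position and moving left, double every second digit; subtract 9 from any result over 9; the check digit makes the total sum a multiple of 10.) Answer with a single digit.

8

Partial digits right→left: 2 1 0 5 2 7 1 7 5 9 5 1
Double every second digit counting from the check-digit position (so the 1st, 3rd, 5th, ... of the partial from the right).
  doubled (with −9 where >9): 4 0 4 2 1 1 → sum 12
  kept as-is: 1 5 7 7 9 1 → sum 30
Total = 12 + 30 = 42.
Check digit = (10 − (42 mod 10)) mod 10 = 8.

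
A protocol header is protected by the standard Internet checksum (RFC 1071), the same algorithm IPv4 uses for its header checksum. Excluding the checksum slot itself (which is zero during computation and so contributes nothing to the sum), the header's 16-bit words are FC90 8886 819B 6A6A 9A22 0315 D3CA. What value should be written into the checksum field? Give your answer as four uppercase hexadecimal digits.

1DE0

One's-complement addition (fold any carry out of bit 15 back into bit 0):
  0xFC90 + 0x8886 = 0x18516 → wrap carry → 0x8517
  0x8517 + 0x819B = 0x106B2 → wrap carry → 0x06B3
  0x06B3 + 0x6A6A = 0x0711D
  0x711D + 0x9A22 = 0x10B3F → wrap carry → 0x0B40
  0x0B40 + 0x0315 = 0x00E55
  0x0E55 + 0xD3CA = 0x0E21F
One's-complement sum = 0xE21F.
Checksum = ~0xE21F & 0xFFFF = 0x1DE0.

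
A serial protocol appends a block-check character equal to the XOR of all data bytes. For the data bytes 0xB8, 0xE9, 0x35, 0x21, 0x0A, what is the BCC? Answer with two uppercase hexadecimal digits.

XOR the bytes together:
  start with 0xB8
  0xB8 ⊕ 0xE9 = 0x51
  0x51 ⊕ 0x35 = 0x64
  0x64 ⊕ 0x21 = 0x45
  0x45 ⊕ 0x0A = 0x4F

4F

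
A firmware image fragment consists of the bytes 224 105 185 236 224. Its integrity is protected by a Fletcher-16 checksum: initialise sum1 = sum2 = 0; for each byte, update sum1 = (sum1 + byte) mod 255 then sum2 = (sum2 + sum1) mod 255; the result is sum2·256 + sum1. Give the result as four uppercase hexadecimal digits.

F1D1

Running sums (mod 255):
  after byte 0 (224): sum1=224, sum2=224
  after byte 1 (105): sum1=74, sum2=43
  after byte 2 (185): sum1=4, sum2=47
  after byte 3 (236): sum1=240, sum2=32
  after byte 4 (224): sum1=209, sum2=241
Checksum = sum2·256 + sum1 = 241·256 + 209 = 61905 = 0xF1D1.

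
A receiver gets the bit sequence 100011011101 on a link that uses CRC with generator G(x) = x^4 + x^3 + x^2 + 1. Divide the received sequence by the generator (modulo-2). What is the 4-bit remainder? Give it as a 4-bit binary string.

Modulo-2 division of 100011011101 by 11101:
  pos 0: 10001 XOR 11101 = 01100
  pos 1: 11001 XOR 11101 = 00100
  pos 3: 10001 XOR 11101 = 01100
  pos 4: 11001 XOR 11101 = 00100
  pos 6: 10010 XOR 11101 = 01111
  pos 7: 11111 XOR 11101 = 00010
Remainder = 0010 (nonzero — an error is detected).

0010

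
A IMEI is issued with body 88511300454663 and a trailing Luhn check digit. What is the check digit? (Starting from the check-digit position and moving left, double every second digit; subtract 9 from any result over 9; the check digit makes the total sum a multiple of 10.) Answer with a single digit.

7

Partial digits right→left: 3 6 6 4 5 4 0 0 3 1 1 5 8 8
Double every second digit counting from the check-digit position (so the 1st, 3rd, 5th, ... of the partial from the right).
  doubled (with −9 where >9): 6 3 1 0 6 2 7 → sum 25
  kept as-is: 6 4 4 0 1 5 8 → sum 28
Total = 25 + 28 = 53.
Check digit = (10 − (53 mod 10)) mod 10 = 7.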